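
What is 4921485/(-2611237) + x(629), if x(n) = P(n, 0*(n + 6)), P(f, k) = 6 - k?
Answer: 10745937/2611237 ≈ 4.1153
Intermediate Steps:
x(n) = 6 (x(n) = 6 - 0*(n + 6) = 6 - 0*(6 + n) = 6 - 1*0 = 6 + 0 = 6)
4921485/(-2611237) + x(629) = 4921485/(-2611237) + 6 = 4921485*(-1/2611237) + 6 = -4921485/2611237 + 6 = 10745937/2611237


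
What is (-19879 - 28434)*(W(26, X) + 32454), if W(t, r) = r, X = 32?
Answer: -1569496118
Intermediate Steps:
(-19879 - 28434)*(W(26, X) + 32454) = (-19879 - 28434)*(32 + 32454) = -48313*32486 = -1569496118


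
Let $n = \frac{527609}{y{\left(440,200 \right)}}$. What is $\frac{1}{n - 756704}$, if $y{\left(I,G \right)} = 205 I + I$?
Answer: $- \frac{90640}{68587122951} \approx -1.3215 \cdot 10^{-6}$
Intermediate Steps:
$y{\left(I,G \right)} = 206 I$
$n = \frac{527609}{90640}$ ($n = \frac{527609}{206 \cdot 440} = \frac{527609}{90640} \approx 5.8209$)
$\frac{1}{n - 756704} = \frac{1}{\frac{527609}{90640} - 756704} = \frac{1}{- \frac{68587122951}{90640}} = - \frac{90640}{68587122951}$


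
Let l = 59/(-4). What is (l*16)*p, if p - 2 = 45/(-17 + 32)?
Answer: -1180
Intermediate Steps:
p = 5 (p = 2 + 45/(-17 + 32) = 2 + 45/15 = 2 + 45*(1/15) = 2 + 3 = 5)
l = -59/4 (l = 59*(-¼) = -59/4 ≈ -14.750)
(l*16)*p = -59/4*16*5 = -236*5 = -1180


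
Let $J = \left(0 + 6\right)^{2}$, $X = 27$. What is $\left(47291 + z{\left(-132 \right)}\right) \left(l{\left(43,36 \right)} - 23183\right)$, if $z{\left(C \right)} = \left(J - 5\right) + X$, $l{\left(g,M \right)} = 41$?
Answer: $-1095750558$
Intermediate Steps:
$J = 36$ ($J = 6^{2} = 36$)
$z{\left(C \right)} = 58$ ($z{\left(C \right)} = \left(36 - 5\right) + 27 = 31 + 27 = 58$)
$\left(47291 + z{\left(-132 \right)}\right) \left(l{\left(43,36 \right)} - 23183\right) = \left(47291 + 58\right) \left(41 - 23183\right) = 47349 \left(-23142\right) = -1095750558$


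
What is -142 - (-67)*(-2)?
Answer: -276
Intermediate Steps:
-142 - (-67)*(-2) = -142 - 67*2 = -142 - 134 = -276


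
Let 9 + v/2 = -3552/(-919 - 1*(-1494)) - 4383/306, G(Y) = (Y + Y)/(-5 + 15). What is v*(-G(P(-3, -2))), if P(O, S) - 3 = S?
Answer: 576743/48875 ≈ 11.800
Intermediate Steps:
P(O, S) = 3 + S
G(Y) = Y/5 (G(Y) = (2*Y)/10 = (2*Y)*(⅒) = Y/5)
v = -576743/9775 (v = -18 + 2*(-3552/(-919 - 1*(-1494)) - 4383/306) = -18 + 2*(-3552/(-919 + 1494) - 4383*1/306) = -18 + 2*(-3552/575 - 487/34) = -18 + 2*(-400793/19550) = -18 - 400793/9775 = -576743/9775 ≈ -59.002)
v*(-G(P(-3, -2))) = -(-576743)*(3 - 2)/5/9775 = -(-576743)*(⅕)*1/9775 = -(-576743)/(9775*5) = -576743/9775*(-⅕) = 576743/48875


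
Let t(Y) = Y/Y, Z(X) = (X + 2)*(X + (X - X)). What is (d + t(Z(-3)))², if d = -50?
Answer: 2401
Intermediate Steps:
Z(X) = X*(2 + X) (Z(X) = (2 + X)*(X + 0) = (2 + X)*X = X*(2 + X))
t(Y) = 1
(d + t(Z(-3)))² = (-50 + 1)² = (-49)² = 2401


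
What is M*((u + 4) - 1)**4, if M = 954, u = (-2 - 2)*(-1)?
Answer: 2290554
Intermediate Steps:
u = 4 (u = -4*(-1) = 4)
M*((u + 4) - 1)**4 = 954*((4 + 4) - 1)**4 = 954*(8 - 1)**4 = 954*7**4 = 954*2401 = 2290554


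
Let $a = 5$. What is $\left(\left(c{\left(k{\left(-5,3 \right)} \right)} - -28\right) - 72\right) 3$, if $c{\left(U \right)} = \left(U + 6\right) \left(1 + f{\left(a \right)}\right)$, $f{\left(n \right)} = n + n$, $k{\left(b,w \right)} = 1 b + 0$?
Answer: $-99$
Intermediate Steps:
$k{\left(b,w \right)} = b$ ($k{\left(b,w \right)} = b + 0 = b$)
$f{\left(n \right)} = 2 n$
$c{\left(U \right)} = 66 + 11 U$ ($c{\left(U \right)} = \left(U + 6\right) \left(1 + 2 \cdot 5\right) = \left(6 + U\right) \left(1 + 10\right) = \left(6 + U\right) 11 = 66 + 11 U$)
$\left(\left(c{\left(k{\left(-5,3 \right)} \right)} - -28\right) - 72\right) 3 = \left(\left(\left(66 + 11 \left(-5\right)\right) - -28\right) - 72\right) 3 = \left(\left(\left(66 - 55\right) + 28\right) - 72\right) 3 = \left(\left(11 + 28\right) - 72\right) 3 = \left(39 - 72\right) 3 = \left(-33\right) 3 = -99$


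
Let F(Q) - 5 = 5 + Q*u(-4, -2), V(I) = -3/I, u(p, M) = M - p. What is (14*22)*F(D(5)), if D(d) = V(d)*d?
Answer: 1232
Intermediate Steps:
D(d) = -3 (D(d) = (-3/d)*d = -3)
F(Q) = 10 + 2*Q (F(Q) = 5 + (5 + Q*(-2 - 1*(-4))) = 5 + (5 + Q*(-2 + 4)) = 5 + (5 + Q*2) = 5 + (5 + 2*Q) = 10 + 2*Q)
(14*22)*F(D(5)) = (14*22)*(10 + 2*(-3)) = 308*(10 - 6) = 308*4 = 1232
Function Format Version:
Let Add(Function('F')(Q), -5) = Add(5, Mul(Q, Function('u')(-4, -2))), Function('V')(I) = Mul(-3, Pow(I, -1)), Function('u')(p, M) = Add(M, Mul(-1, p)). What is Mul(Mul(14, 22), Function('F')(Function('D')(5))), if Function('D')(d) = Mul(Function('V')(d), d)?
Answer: 1232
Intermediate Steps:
Function('D')(d) = -3 (Function('D')(d) = Mul(Mul(-3, Pow(d, -1)), d) = -3)
Function('F')(Q) = Add(10, Mul(2, Q)) (Function('F')(Q) = Add(5, Add(5, Mul(Q, Add(-2, Mul(-1, -4))))) = Add(5, Add(5, Mul(Q, Add(-2, 4)))) = Add(5, Add(5, Mul(Q, 2))) = Add(5, Add(5, Mul(2, Q))) = Add(10, Mul(2, Q)))
Mul(Mul(14, 22), Function('F')(Function('D')(5))) = Mul(Mul(14, 22), Add(10, Mul(2, -3))) = Mul(308, Add(10, -6)) = Mul(308, 4) = 1232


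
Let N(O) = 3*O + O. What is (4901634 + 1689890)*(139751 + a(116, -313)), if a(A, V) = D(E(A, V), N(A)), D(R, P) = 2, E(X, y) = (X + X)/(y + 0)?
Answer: 921185253572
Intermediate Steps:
E(X, y) = 2*X/y (E(X, y) = (2*X)/y = 2*X/y)
N(O) = 4*O
a(A, V) = 2
(4901634 + 1689890)*(139751 + a(116, -313)) = (4901634 + 1689890)*(139751 + 2) = 6591524*139753 = 921185253572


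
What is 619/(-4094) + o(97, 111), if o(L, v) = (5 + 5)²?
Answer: 408781/4094 ≈ 99.849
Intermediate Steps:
o(L, v) = 100 (o(L, v) = 10² = 100)
619/(-4094) + o(97, 111) = 619/(-4094) + 100 = 619*(-1/4094) + 100 = -619/4094 + 100 = 408781/4094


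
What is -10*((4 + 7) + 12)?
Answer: -230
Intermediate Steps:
-10*((4 + 7) + 12) = -10*(11 + 12) = -10*23 = -230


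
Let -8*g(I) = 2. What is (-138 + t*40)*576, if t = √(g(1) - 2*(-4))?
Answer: -79488 + 11520*√31 ≈ -15347.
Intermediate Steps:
g(I) = -¼ (g(I) = -⅛*2 = -¼)
t = √31/2 (t = √(-¼ - 2*(-4)) = √(-¼ + 8) = √(31/4) = √31/2 ≈ 2.7839)
(-138 + t*40)*576 = (-138 + (√31/2)*40)*576 = (-138 + 20*√31)*576 = -79488 + 11520*√31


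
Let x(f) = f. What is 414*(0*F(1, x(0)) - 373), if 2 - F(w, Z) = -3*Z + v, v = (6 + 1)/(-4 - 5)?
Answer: -154422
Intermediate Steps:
v = -7/9 (v = 7/(-9) = 7*(-⅑) = -7/9 ≈ -0.77778)
F(w, Z) = 25/9 + 3*Z (F(w, Z) = 2 - (-3*Z - 7/9) = 2 - (-7/9 - 3*Z) = 2 + (7/9 + 3*Z) = 25/9 + 3*Z)
414*(0*F(1, x(0)) - 373) = 414*(0*(25/9 + 3*0) - 373) = 414*(0*(25/9 + 0) - 373) = 414*(0*(25/9) - 373) = 414*(0 - 373) = 414*(-373) = -154422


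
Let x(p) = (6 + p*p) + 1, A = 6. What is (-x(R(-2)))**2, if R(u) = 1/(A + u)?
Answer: 12769/256 ≈ 49.879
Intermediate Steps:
R(u) = 1/(6 + u)
x(p) = 7 + p**2 (x(p) = (6 + p**2) + 1 = 7 + p**2)
(-x(R(-2)))**2 = (-(7 + (1/(6 - 2))**2))**2 = (-(7 + (1/4)**2))**2 = (-(7 + 1/16))**2 = (-1*113/16)**2 = (-113/16)**2 = 12769/256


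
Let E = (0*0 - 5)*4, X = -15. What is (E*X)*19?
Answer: 5700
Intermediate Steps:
E = -20 (E = (0 - 5)*4 = -5*4 = -20)
(E*X)*19 = -20*(-15)*19 = 300*19 = 5700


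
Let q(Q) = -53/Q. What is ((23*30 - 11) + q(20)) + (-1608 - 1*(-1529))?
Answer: 11947/20 ≈ 597.35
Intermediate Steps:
((23*30 - 11) + q(20)) + (-1608 - 1*(-1529)) = ((23*30 - 11) - 53/20) + (-1608 - 1*(-1529)) = ((690 - 11) - 53*1/20) + (-1608 + 1529) = (679 - 53/20) - 79 = 13527/20 - 79 = 11947/20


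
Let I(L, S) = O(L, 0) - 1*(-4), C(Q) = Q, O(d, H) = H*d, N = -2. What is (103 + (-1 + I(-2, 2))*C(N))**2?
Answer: 9409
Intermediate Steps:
I(L, S) = 4 (I(L, S) = 0*L - 1*(-4) = 0 + 4 = 4)
(103 + (-1 + I(-2, 2))*C(N))**2 = (103 + (-1 + 4)*(-2))**2 = (103 + 3*(-2))**2 = (103 - 6)**2 = 97**2 = 9409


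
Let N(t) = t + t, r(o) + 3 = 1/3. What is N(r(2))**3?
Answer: -4096/27 ≈ -151.70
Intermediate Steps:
r(o) = -8/3 (r(o) = -3 + 1/3 = -8/3)
N(t) = 2*t
N(r(2))**3 = (2*(-8/3))**3 = (-16/3)**3 = -4096/27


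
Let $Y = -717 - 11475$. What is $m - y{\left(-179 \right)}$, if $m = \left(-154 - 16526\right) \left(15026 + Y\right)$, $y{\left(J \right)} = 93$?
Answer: $-47271213$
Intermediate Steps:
$Y = -12192$
$m = -47271120$ ($m = \left(-154 - 16526\right) \left(15026 - 12192\right) = \left(-16680\right) 2834 = -47271120$)
$m - y{\left(-179 \right)} = -47271120 - 93 = -47271213$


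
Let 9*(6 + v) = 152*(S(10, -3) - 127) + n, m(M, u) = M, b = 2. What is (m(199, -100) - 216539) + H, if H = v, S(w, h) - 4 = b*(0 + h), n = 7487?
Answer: -1959235/9 ≈ -2.1769e+5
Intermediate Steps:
S(w, h) = 4 + 2*h (S(w, h) = 4 + 2*(0 + h) = 4 + 2*h)
v = -12175/9 (v = -6 + (152*((4 + 2*(-3)) - 127) + 7487)/9 = -6 + (152*((4 - 6) - 127) + 7487)/9 = -6 + (152*(-2 - 127) + 7487)/9 = -6 + (152*(-129) + 7487)/9 = -6 + (-19608 + 7487)/9 = -6 + (⅑)*(-12121) = -6 - 12121/9 = -12175/9 ≈ -1352.8)
H = -12175/9 ≈ -1352.8
(m(199, -100) - 216539) + H = (199 - 216539) - 12175/9 = -216340 - 12175/9 = -1959235/9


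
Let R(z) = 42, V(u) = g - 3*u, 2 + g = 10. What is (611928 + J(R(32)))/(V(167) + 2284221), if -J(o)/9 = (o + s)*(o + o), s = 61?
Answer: 133515/570932 ≈ 0.23385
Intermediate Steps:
g = 8 (g = -2 + 10 = 8)
V(u) = 8 - 3*u
J(o) = -18*o*(61 + o) (J(o) = -9*(o + 61)*(o + o) = -9*(61 + o)*2*o = -18*o*(61 + o))
(611928 + J(R(32)))/(V(167) + 2284221) = (611928 - 18*42*(61 + 42))/((8 - 3*167) + 2284221) = (611928 - 18*42*103)/((8 - 501) + 2284221) = (611928 - 77868)/(-493 + 2284221) = 534060/2283728 = 534060*(1/2283728) = 133515/570932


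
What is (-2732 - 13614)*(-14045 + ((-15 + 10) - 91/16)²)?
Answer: 29147198267/128 ≈ 2.2771e+8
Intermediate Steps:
(-2732 - 13614)*(-14045 + ((-15 + 10) - 91/16)²) = -16346*(-14045 + (-5 - 91*1/16)²) = -16346*(-14045 + (-5 - 91/16)²) = -16346*(-14045 + (-171/16)²) = -16346*(-14045 + 29241/256) = -16346*(-3566279/256) = 29147198267/128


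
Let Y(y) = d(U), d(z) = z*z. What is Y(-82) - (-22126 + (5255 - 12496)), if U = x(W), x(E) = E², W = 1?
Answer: 29368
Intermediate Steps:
U = 1 (U = 1² = 1)
d(z) = z²
Y(y) = 1 (Y(y) = 1² = 1)
Y(-82) - (-22126 + (5255 - 12496)) = 1 - (-22126 + (5255 - 12496)) = 1 - (-22126 - 7241) = 1 - 1*(-29367) = 1 + 29367 = 29368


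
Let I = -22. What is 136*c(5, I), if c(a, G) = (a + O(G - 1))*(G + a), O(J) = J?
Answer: 41616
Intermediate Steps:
c(a, G) = (G + a)*(-1 + G + a) (c(a, G) = (a + (G - 1))*(G + a) = (a + (-1 + G))*(G + a) = (-1 + G + a)*(G + a) = (G + a)*(-1 + G + a))
136*c(5, I) = 136*((-22)² + 5² - 1*(-22) - 1*5 + 2*(-22)*5) = 136*(484 + 25 + 22 - 5 - 220) = 136*306 = 41616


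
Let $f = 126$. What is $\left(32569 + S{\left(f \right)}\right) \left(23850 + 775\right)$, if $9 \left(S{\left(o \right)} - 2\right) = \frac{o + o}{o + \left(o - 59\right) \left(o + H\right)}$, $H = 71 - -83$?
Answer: $\frac{1081980169625}{1349} \approx 8.0206 \cdot 10^{8}$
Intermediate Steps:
$H = 154$ ($H = 71 + 83 = 154$)
$S{\left(o \right)} = 2 + \frac{2 o}{9 \left(o + \left(-59 + o\right) \left(154 + o\right)\right)}$ ($S{\left(o \right)} = 2 + \frac{\left(o + o\right) \frac{1}{o + \left(o - 59\right) \left(o + 154\right)}}{9} = 2 + \frac{2 o \frac{1}{o + \left(-59 + o\right) \left(154 + o\right)}}{9} = 2 + \frac{2 o}{9 \left(o + \left(-59 + o\right) \left(154 + o\right)\right)}$)
$\left(32569 + S{\left(f \right)}\right) \left(23850 + 775\right) = \left(32569 + \frac{2 \left(-81774 + 9 \cdot 126^{2} + 865 \cdot 126\right)}{9 \left(-9086 + 126^{2} + 96 \cdot 126\right)}\right) \left(23850 + 775\right) = \left(32569 + \frac{2 \left(-81774 + 9 \cdot 15876 + 108990\right)}{9 \left(-9086 + 15876 + 12096\right)}\right) 24625 = \left(32569 + \frac{2 \left(-81774 + 142884 + 108990\right)}{9 \cdot 18886}\right) 24625 = \left(32569 + \frac{2}{9} \cdot \frac{1}{18886} \cdot 170100\right) 24625 = \left(32569 + \frac{2700}{1349}\right) 24625 = \frac{43938281}{1349} \cdot 24625 = \frac{1081980169625}{1349}$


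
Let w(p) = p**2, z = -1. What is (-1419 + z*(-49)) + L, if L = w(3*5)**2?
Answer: 49255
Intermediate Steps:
L = 50625 (L = ((3*5)**2)**2 = (15**2)**2 = 225**2 = 50625)
(-1419 + z*(-49)) + L = (-1419 - 1*(-49)) + 50625 = (-1419 + 49) + 50625 = -1370 + 50625 = 49255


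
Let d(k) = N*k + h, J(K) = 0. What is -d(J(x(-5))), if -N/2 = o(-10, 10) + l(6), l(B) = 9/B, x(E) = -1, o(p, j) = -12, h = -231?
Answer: 231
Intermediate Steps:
N = 21 (N = -2*(-12 + 9/6) = -2*(-12 + 9*(1/6)) = -2*(-12 + 3/2) = -2*(-21/2) = 21)
d(k) = -231 + 21*k (d(k) = 21*k - 231 = -231 + 21*k)
-d(J(x(-5))) = -(-231 + 21*0) = -(-231 + 0) = -1*(-231) = 231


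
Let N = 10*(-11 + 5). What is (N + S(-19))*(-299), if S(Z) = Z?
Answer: 23621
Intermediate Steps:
N = -60 (N = 10*(-6) = -60)
(N + S(-19))*(-299) = (-60 - 19)*(-299) = -79*(-299) = 23621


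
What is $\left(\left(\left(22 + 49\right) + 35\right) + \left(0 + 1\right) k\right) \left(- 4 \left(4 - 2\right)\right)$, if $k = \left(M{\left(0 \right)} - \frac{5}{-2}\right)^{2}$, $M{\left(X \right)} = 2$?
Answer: $-1010$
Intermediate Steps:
$k = \frac{81}{4}$ ($k = \left(2 - \frac{5}{-2}\right)^{2} = \left(2 - - \frac{5}{2}\right)^{2} = \left(2 + \frac{5}{2}\right)^{2} = \left(\frac{9}{2}\right)^{2} = \frac{81}{4} \approx 20.25$)
$\left(\left(\left(22 + 49\right) + 35\right) + \left(0 + 1\right) k\right) \left(- 4 \left(4 - 2\right)\right) = \left(\left(\left(22 + 49\right) + 35\right) + \left(0 + 1\right) \frac{81}{4}\right) \left(- 4 \left(4 - 2\right)\right) = \left(\left(71 + 35\right) + 1 \cdot \frac{81}{4}\right) \left(\left(-4\right) 2\right) = \left(106 + \frac{81}{4}\right) \left(-8\right) = \frac{505}{4} \left(-8\right) = -1010$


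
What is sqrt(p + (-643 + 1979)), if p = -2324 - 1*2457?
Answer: I*sqrt(3445) ≈ 58.694*I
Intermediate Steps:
p = -4781 (p = -2324 - 2457 = -4781)
sqrt(p + (-643 + 1979)) = sqrt(-4781 + (-643 + 1979)) = sqrt(-4781 + 1336) = sqrt(-3445) = I*sqrt(3445)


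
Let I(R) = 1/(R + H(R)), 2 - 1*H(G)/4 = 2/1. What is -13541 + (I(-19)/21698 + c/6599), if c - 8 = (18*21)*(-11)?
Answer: -36840230751357/2720516938 ≈ -13542.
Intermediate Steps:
c = -4150 (c = 8 + (18*21)*(-11) = 8 + 378*(-11) = 8 - 4158 = -4150)
H(G) = 0 (H(G) = 8 - 8/1 = 8 - 8 = 0)
I(R) = 1/R (I(R) = 1/(R + 0) = 1/R)
-13541 + (I(-19)/21698 + c/6599) = -13541 + (1/(-19*21698) - 4150/6599) = -13541 + (-1/19*1/21698 - 4150*1/6599) = -13541 + (-1/412262 - 4150/6599) = -13541 - 1710893899/2720516938 = -36840230751357/2720516938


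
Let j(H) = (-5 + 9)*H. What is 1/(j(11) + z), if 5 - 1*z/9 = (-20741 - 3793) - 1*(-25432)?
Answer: -1/7993 ≈ -0.00012511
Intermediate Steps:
j(H) = 4*H
z = -8037 (z = 45 - 9*((-20741 - 3793) - 1*(-25432)) = 45 - 9*(-24534 + 25432) = 45 - 9*898 = 45 - 8082 = -8037)
1/(j(11) + z) = 1/(4*11 - 8037) = 1/(44 - 8037) = 1/(-7993) = -1/7993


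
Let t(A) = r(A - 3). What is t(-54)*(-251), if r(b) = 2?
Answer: -502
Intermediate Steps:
t(A) = 2
t(-54)*(-251) = 2*(-251) = -502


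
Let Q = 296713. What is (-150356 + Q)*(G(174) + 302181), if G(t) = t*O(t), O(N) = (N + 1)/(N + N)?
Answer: 88478221709/2 ≈ 4.4239e+10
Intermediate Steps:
O(N) = (1 + N)/(2*N) (O(N) = (1 + N)/((2*N)) = (1 + N)*(1/(2*N)) = (1 + N)/(2*N))
G(t) = 1/2 + t/2 (G(t) = t*((1 + t)/(2*t)) = 1/2 + t/2)
(-150356 + Q)*(G(174) + 302181) = (-150356 + 296713)*((1/2 + (1/2)*174) + 302181) = 146357*((1/2 + 87) + 302181) = 146357*(175/2 + 302181) = 146357*(604537/2) = 88478221709/2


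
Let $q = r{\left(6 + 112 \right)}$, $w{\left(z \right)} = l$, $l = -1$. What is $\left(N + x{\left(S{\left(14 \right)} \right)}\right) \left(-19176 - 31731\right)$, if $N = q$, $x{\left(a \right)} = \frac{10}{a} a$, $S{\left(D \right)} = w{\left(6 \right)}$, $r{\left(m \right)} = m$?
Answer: $-6516096$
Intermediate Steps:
$w{\left(z \right)} = -1$
$S{\left(D \right)} = -1$
$q = 118$ ($q = 6 + 112 = 118$)
$x{\left(a \right)} = 10$
$N = 118$
$\left(N + x{\left(S{\left(14 \right)} \right)}\right) \left(-19176 - 31731\right) = \left(118 + 10\right) \left(-19176 - 31731\right) = 128 \left(-50907\right) = -6516096$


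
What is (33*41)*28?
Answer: 37884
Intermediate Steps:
(33*41)*28 = 1353*28 = 37884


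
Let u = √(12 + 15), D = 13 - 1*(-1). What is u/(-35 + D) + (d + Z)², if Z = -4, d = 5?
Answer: 1 - √3/7 ≈ 0.75256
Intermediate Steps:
D = 14 (D = 13 + 1 = 14)
u = 3*√3 (u = √27 = 3*√3 ≈ 5.1962)
u/(-35 + D) + (d + Z)² = (3*√3)/(-35 + 14) + (5 - 4)² = (3*√3)/(-21) + 1² = (3*√3)*(-1/21) + 1 = -√3/7 + 1 = 1 - √3/7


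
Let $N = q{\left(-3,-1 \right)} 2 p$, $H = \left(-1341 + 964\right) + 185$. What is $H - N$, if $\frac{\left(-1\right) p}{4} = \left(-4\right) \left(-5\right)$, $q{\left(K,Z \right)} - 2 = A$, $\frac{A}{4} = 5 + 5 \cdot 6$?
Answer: $22528$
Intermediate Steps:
$A = 140$ ($A = 4 \left(5 + 5 \cdot 6\right) = 4 \left(5 + 30\right) = 4 \cdot 35 = 140$)
$q{\left(K,Z \right)} = 142$ ($q{\left(K,Z \right)} = 2 + 140 = 142$)
$H = -192$ ($H = -377 + 185 = -192$)
$p = -80$ ($p = - 4 \left(\left(-4\right) \left(-5\right)\right) = \left(-4\right) 20 = -80$)
$N = -22720$ ($N = 142 \cdot 2 \left(-80\right) = 284 \left(-80\right) = -22720$)
$H - N = -192 - -22720 = -192 + 22720 = 22528$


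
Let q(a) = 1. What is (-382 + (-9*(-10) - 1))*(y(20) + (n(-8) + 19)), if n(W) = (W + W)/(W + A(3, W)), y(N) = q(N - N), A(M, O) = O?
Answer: -6153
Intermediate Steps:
y(N) = 1
n(W) = 1 (n(W) = (W + W)/(W + W) = (2*W)/((2*W)) = (2*W)*(1/(2*W)) = 1)
(-382 + (-9*(-10) - 1))*(y(20) + (n(-8) + 19)) = (-382 + (-9*(-10) - 1))*(1 + (1 + 19)) = (-382 + (90 - 1))*(1 + 20) = (-382 + 89)*21 = -293*21 = -6153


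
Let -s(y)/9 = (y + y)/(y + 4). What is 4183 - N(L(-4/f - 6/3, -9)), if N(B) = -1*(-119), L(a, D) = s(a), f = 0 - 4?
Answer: 4064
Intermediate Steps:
f = -4
s(y) = -18*y/(4 + y) (s(y) = -9*(y + y)/(y + 4) = -9*2*y/(4 + y) = -18*y/(4 + y))
L(a, D) = -18*a/(4 + a)
N(B) = 119
4183 - N(L(-4/f - 6/3, -9)) = 4183 - 1*119 = 4183 - 119 = 4064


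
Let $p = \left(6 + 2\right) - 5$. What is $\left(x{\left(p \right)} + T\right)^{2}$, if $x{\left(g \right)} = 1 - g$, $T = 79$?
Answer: $5929$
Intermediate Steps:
$p = 3$ ($p = 8 - 5 = 3$)
$\left(x{\left(p \right)} + T\right)^{2} = \left(\left(1 - 3\right) + 79\right)^{2} = \left(-2 + 79\right)^{2} = 77^{2} = 5929$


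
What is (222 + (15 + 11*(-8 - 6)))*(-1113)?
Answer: -92379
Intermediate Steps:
(222 + (15 + 11*(-8 - 6)))*(-1113) = (222 + (15 + 11*(-14)))*(-1113) = (222 + (15 - 154))*(-1113) = (222 - 139)*(-1113) = 83*(-1113) = -92379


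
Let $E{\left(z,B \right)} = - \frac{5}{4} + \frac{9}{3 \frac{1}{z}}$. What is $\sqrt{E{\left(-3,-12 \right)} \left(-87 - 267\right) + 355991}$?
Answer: $\frac{\sqrt{1438478}}{2} \approx 599.68$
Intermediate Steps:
$E{\left(z,B \right)} = - \frac{5}{4} + 3 z$ ($E{\left(z,B \right)} = \left(-5\right) \frac{1}{4} + 9 \frac{z}{3} = - \frac{5}{4} + 3 z$)
$\sqrt{E{\left(-3,-12 \right)} \left(-87 - 267\right) + 355991} = \sqrt{\left(- \frac{5}{4} + 3 \left(-3\right)\right) \left(-87 - 267\right) + 355991} = \sqrt{\left(- \frac{5}{4} - 9\right) \left(-354\right) + 355991} = \sqrt{\left(- \frac{41}{4}\right) \left(-354\right) + 355991} = \sqrt{\frac{7257}{2} + 355991} = \sqrt{\frac{719239}{2}} = \frac{\sqrt{1438478}}{2}$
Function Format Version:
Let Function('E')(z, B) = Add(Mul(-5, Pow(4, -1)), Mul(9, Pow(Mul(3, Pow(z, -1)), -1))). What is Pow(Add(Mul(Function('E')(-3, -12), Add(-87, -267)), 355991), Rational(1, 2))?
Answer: Mul(Rational(1, 2), Pow(1438478, Rational(1, 2))) ≈ 599.68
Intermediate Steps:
Function('E')(z, B) = Add(Rational(-5, 4), Mul(3, z)) (Function('E')(z, B) = Add(Mul(-5, Rational(1, 4)), Mul(9, Mul(Rational(1, 3), z))) = Add(Rational(-5, 4), Mul(3, z)))
Pow(Add(Mul(Function('E')(-3, -12), Add(-87, -267)), 355991), Rational(1, 2)) = Pow(Add(Mul(Add(Rational(-5, 4), Mul(3, -3)), Add(-87, -267)), 355991), Rational(1, 2)) = Pow(Add(Mul(Add(Rational(-5, 4), -9), -354), 355991), Rational(1, 2)) = Pow(Add(Mul(Rational(-41, 4), -354), 355991), Rational(1, 2)) = Pow(Add(Rational(7257, 2), 355991), Rational(1, 2)) = Pow(Rational(719239, 2), Rational(1, 2)) = Mul(Rational(1, 2), Pow(1438478, Rational(1, 2)))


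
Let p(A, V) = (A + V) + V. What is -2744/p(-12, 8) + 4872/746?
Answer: -253442/373 ≈ -679.47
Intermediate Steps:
p(A, V) = A + 2*V
-2744/p(-12, 8) + 4872/746 = -2744/(-12 + 2*8) + 4872/746 = -2744/(-12 + 16) + 4872*(1/746) = -2744/4 + 2436/373 = -2744*1/4 + 2436/373 = -686 + 2436/373 = -253442/373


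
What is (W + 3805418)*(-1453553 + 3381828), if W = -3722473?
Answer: 159940769875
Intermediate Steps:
(W + 3805418)*(-1453553 + 3381828) = (-3722473 + 3805418)*(-1453553 + 3381828) = 82945*1928275 = 159940769875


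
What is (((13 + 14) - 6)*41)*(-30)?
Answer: -25830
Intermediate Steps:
(((13 + 14) - 6)*41)*(-30) = ((27 - 6)*41)*(-30) = (21*41)*(-30) = 861*(-30) = -25830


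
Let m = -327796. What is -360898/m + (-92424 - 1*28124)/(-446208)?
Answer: 1790631491/1305939264 ≈ 1.3711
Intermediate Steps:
-360898/m + (-92424 - 1*28124)/(-446208) = -360898/(-327796) + (-92424 - 1*28124)/(-446208) = -360898*(-1/327796) + (-92424 - 28124)*(-1/446208) = 180449/163898 - 120548*(-1/446208) = 180449/163898 + 30137/111552 = 1790631491/1305939264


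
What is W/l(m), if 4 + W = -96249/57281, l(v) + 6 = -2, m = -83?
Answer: 325373/458248 ≈ 0.71004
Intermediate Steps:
l(v) = -8 (l(v) = -6 - 2 = -8)
W = -325373/57281 (W = -4 - 96249/57281 = -325373/57281 ≈ -5.6803)
W/l(m) = -325373/57281/(-8) = -325373/57281*(-1/8) = 325373/458248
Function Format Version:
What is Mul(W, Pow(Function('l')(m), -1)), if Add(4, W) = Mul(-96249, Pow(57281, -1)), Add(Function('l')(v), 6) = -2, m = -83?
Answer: Rational(325373, 458248) ≈ 0.71004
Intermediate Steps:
Function('l')(v) = -8 (Function('l')(v) = Add(-6, -2) = -8)
W = Rational(-325373, 57281) (W = Add(-4, Mul(-96249, Pow(57281, -1))) = Add(-4, Mul(-96249, Rational(1, 57281))) = Add(-4, Rational(-96249, 57281)) = Rational(-325373, 57281) ≈ -5.6803)
Mul(W, Pow(Function('l')(m), -1)) = Mul(Rational(-325373, 57281), Pow(-8, -1)) = Mul(Rational(-325373, 57281), Rational(-1, 8)) = Rational(325373, 458248)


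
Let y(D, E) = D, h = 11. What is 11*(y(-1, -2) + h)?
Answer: 110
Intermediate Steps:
11*(y(-1, -2) + h) = 11*(-1 + 11) = 11*10 = 110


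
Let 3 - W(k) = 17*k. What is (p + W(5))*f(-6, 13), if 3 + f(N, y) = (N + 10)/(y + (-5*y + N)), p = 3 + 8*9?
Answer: 623/29 ≈ 21.483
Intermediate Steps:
p = 75 (p = 3 + 72 = 75)
f(N, y) = -3 + (10 + N)/(N - 4*y) (f(N, y) = -3 + (N + 10)/(y + (-5*y + N)) = -3 + (10 + N)/(y + (N - 5*y)) = -3 + (10 + N)/(N - 4*y))
W(k) = 3 - 17*k
(p + W(5))*f(-6, 13) = (75 + (3 - 17*5))*(2*(5 - 1*(-6) + 6*13)/(-6 - 4*13)) = (75 + (3 - 85))*(2*(5 + 6 + 78)/(-6 - 52)) = (75 - 82)*(2*89/(-58)) = -14*(-1)*89/58 = -7*(-89/29) = 623/29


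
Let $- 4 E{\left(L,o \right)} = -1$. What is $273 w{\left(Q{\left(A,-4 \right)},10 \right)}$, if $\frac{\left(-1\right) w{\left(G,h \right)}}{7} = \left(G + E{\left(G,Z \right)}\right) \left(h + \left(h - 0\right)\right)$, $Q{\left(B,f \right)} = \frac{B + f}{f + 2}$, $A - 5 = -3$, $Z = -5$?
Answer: $-47775$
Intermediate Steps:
$A = 2$ ($A = 5 - 3 = 2$)
$E{\left(L,o \right)} = \frac{1}{4}$ ($E{\left(L,o \right)} = \left(- \frac{1}{4}\right) \left(-1\right) = \frac{1}{4}$)
$Q{\left(B,f \right)} = \frac{B + f}{2 + f}$
$w{\left(G,h \right)} = - 14 h \left(\frac{1}{4} + G\right)$ ($w{\left(G,h \right)} = - 7 \left(G + \frac{1}{4}\right) \left(h + \left(h - 0\right)\right) = - 7 \left(\frac{1}{4} + G\right) \left(h + \left(h + 0\right)\right) = - 7 \left(\frac{1}{4} + G\right) \left(h + h\right) = - 7 \left(\frac{1}{4} + G\right) 2 h = - 7 \cdot 2 h \left(\frac{1}{4} + G\right) = - 14 h \left(\frac{1}{4} + G\right)$)
$273 w{\left(Q{\left(A,-4 \right)},10 \right)} = 273 \left(\left(- \frac{7}{2}\right) 10 \left(1 + 4 \frac{2 - 4}{2 - 4}\right)\right) = 273 \left(\left(- \frac{7}{2}\right) 10 \left(1 + 4 \frac{1}{-2} \left(-2\right)\right)\right) = 273 \left(\left(- \frac{7}{2}\right) 10 \left(1 + 4 \left(\left(- \frac{1}{2}\right) \left(-2\right)\right)\right)\right) = 273 \left(\left(- \frac{7}{2}\right) 10 \left(1 + 4 \cdot 1\right)\right) = 273 \left(\left(- \frac{7}{2}\right) 10 \left(1 + 4\right)\right) = 273 \left(\left(- \frac{7}{2}\right) 10 \cdot 5\right) = 273 \left(-175\right) = -47775$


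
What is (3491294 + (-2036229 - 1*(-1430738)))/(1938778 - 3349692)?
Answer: -2885803/1410914 ≈ -2.0453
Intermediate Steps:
(3491294 + (-2036229 - 1*(-1430738)))/(1938778 - 3349692) = (3491294 + (-2036229 + 1430738))/(-1410914) = (3491294 - 605491)*(-1/1410914) = 2885803*(-1/1410914) = -2885803/1410914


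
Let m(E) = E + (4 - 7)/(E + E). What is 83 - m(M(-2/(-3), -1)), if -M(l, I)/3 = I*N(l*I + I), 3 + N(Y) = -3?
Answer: 1211/12 ≈ 100.92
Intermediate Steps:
N(Y) = -6 (N(Y) = -3 - 3 = -6)
M(l, I) = 18*I (M(l, I) = -3*I*(-6) = -(-18)*I = 18*I)
m(E) = E - 3/(2*E) (m(E) = E - 3*1/(2*E) = E - 3/(2*E))
83 - m(M(-2/(-3), -1)) = 83 - (18*(-1) - 3/(2*(18*(-1)))) = 83 - (-18 - 3/2/(-18)) = 83 - (-18 - 3/2*(-1/18)) = 83 - (-18 + 1/12) = 83 - 1*(-215/12) = 83 + 215/12 = 1211/12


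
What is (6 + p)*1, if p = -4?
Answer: 2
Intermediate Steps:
(6 + p)*1 = (6 - 4)*1 = 2*1 = 2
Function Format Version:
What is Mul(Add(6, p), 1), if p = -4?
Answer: 2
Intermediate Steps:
Mul(Add(6, p), 1) = Mul(Add(6, -4), 1) = Mul(2, 1) = 2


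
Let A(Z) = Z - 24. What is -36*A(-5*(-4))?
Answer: 144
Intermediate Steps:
A(Z) = -24 + Z
-36*A(-5*(-4)) = -36*(-24 - 5*(-4)) = -36*(-24 + 20) = -36*(-4) = 144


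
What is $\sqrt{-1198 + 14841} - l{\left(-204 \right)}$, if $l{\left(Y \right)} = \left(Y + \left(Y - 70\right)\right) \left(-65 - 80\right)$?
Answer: $-69310 + \sqrt{13643} \approx -69193.0$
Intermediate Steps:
$l{\left(Y \right)} = 10150 - 290 Y$ ($l{\left(Y \right)} = \left(Y + \left(-70 + Y\right)\right) \left(-145\right) = \left(-70 + 2 Y\right) \left(-145\right) = 10150 - 290 Y$)
$\sqrt{-1198 + 14841} - l{\left(-204 \right)} = \sqrt{-1198 + 14841} - \left(10150 - -59160\right) = \sqrt{13643} - \left(10150 + 59160\right) = \sqrt{13643} - 69310 = -69310 + \sqrt{13643}$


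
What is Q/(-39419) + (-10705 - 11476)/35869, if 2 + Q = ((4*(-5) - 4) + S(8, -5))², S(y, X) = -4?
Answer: -902402397/1413920111 ≈ -0.63823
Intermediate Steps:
Q = 782 (Q = -2 + ((4*(-5) - 4) - 4)² = -2 + ((-20 - 4) - 4)² = -2 + (-24 - 4)² = -2 + (-28)² = -2 + 784 = 782)
Q/(-39419) + (-10705 - 11476)/35869 = 782/(-39419) + (-10705 - 11476)/35869 = 782*(-1/39419) - 22181*1/35869 = -782/39419 - 22181/35869 = -902402397/1413920111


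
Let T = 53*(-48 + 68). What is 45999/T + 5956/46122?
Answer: 1063939619/24444660 ≈ 43.524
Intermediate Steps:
T = 1060 (T = 53*20 = 1060)
45999/T + 5956/46122 = 45999/1060 + 5956/46122 = 45999*(1/1060) + 5956*(1/46122) = 45999/1060 + 2978/23061 = 1063939619/24444660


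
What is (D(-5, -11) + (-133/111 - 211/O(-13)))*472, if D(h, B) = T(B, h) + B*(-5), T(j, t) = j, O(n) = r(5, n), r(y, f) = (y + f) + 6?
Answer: 7769828/111 ≈ 69999.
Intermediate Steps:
r(y, f) = 6 + f + y (r(y, f) = (f + y) + 6 = 6 + f + y)
O(n) = 11 + n (O(n) = 6 + n + 5 = 11 + n)
D(h, B) = -4*B (D(h, B) = B + B*(-5) = B - 5*B = -4*B)
(D(-5, -11) + (-133/111 - 211/O(-13)))*472 = (-4*(-11) + (-133/111 - 211/(11 - 13)))*472 = (44 + (-133*1/111 - 211/(-2)))*472 = (44 + (-133/111 - 211*(-1/2)))*472 = (44 + (-133/111 + 211/2))*472 = (44 + 23155/222)*472 = (32923/222)*472 = 7769828/111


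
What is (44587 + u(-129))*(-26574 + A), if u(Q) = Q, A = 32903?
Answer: 281374682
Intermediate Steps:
(44587 + u(-129))*(-26574 + A) = (44587 - 129)*(-26574 + 32903) = 44458*6329 = 281374682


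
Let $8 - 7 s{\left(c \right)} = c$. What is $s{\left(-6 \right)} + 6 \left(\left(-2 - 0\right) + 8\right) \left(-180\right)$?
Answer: $-6478$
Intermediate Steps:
$s{\left(c \right)} = \frac{8}{7} - \frac{c}{7}$
$s{\left(-6 \right)} + 6 \left(\left(-2 - 0\right) + 8\right) \left(-180\right) = \left(\frac{8}{7} - - \frac{6}{7}\right) + 6 \left(\left(-2 - 0\right) + 8\right) \left(-180\right) = \left(\frac{8}{7} + \frac{6}{7}\right) + 6 \left(\left(-2 + 0\right) + 8\right) \left(-180\right) = 2 + 6 \left(-2 + 8\right) \left(-180\right) = 2 + 6 \cdot 6 \left(-180\right) = 2 + 36 \left(-180\right) = 2 - 6480 = -6478$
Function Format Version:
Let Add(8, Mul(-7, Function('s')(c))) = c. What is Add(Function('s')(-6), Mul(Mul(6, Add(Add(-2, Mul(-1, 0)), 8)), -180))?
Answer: -6478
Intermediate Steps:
Function('s')(c) = Add(Rational(8, 7), Mul(Rational(-1, 7), c))
Add(Function('s')(-6), Mul(Mul(6, Add(Add(-2, Mul(-1, 0)), 8)), -180)) = Add(Add(Rational(8, 7), Mul(Rational(-1, 7), -6)), Mul(Mul(6, Add(Add(-2, Mul(-1, 0)), 8)), -180)) = Add(Add(Rational(8, 7), Rational(6, 7)), Mul(Mul(6, Add(Add(-2, 0), 8)), -180)) = Add(2, Mul(Mul(6, Add(-2, 8)), -180)) = Add(2, Mul(Mul(6, 6), -180)) = Add(2, Mul(36, -180)) = Add(2, -6480) = -6478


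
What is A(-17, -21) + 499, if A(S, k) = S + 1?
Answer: 483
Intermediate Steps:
A(S, k) = 1 + S
A(-17, -21) + 499 = (1 - 17) + 499 = -16 + 499 = 483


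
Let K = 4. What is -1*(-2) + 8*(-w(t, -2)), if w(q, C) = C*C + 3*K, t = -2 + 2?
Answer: -126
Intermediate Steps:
t = 0
w(q, C) = 12 + C² (w(q, C) = C*C + 3*4 = C² + 12 = 12 + C²)
-1*(-2) + 8*(-w(t, -2)) = -1*(-2) + 8*(-(12 + (-2)²)) = 2 + 8*(-(12 + 4)) = 2 + 8*(-1*16) = 2 + 8*(-16) = 2 - 128 = -126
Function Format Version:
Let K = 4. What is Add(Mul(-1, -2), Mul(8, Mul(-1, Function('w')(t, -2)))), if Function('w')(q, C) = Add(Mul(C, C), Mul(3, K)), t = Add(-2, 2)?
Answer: -126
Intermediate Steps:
t = 0
Function('w')(q, C) = Add(12, Pow(C, 2)) (Function('w')(q, C) = Add(Mul(C, C), Mul(3, 4)) = Add(Pow(C, 2), 12) = Add(12, Pow(C, 2)))
Add(Mul(-1, -2), Mul(8, Mul(-1, Function('w')(t, -2)))) = Add(Mul(-1, -2), Mul(8, Mul(-1, Add(12, Pow(-2, 2))))) = Add(2, Mul(8, Mul(-1, Add(12, 4)))) = Add(2, Mul(8, Mul(-1, 16))) = Add(2, Mul(8, -16)) = Add(2, -128) = -126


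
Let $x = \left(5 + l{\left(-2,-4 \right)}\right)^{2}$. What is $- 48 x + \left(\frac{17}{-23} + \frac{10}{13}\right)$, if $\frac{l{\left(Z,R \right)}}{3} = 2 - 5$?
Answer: $- \frac{229623}{299} \approx -767.97$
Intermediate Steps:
$l{\left(Z,R \right)} = -9$ ($l{\left(Z,R \right)} = 3 \left(2 - 5\right) = 3 \left(-3\right) = -9$)
$x = 16$ ($x = \left(5 - 9\right)^{2} = \left(-4\right)^{2} = 16$)
$- 48 x + \left(\frac{17}{-23} + \frac{10}{13}\right) = \left(-48\right) 16 + \left(\frac{17}{-23} + \frac{10}{13}\right) = -768 + \left(17 \left(- \frac{1}{23}\right) + 10 \cdot \frac{1}{13}\right) = -768 + \left(- \frac{17}{23} + \frac{10}{13}\right) = -768 + \frac{9}{299} = - \frac{229623}{299}$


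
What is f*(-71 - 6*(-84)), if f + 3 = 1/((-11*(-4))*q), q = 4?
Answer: -228191/176 ≈ -1296.5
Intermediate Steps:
f = -527/176 (f = -3 + 1/(-11*(-4)*4) = -3 + 1/(44*4) = -3 + 1/176 = -527/176 ≈ -2.9943)
f*(-71 - 6*(-84)) = -527*(-71 - 6*(-84))/176 = -527*(-71 + 504)/176 = -527/176*433 = -228191/176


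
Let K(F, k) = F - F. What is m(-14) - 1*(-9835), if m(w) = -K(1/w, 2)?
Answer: 9835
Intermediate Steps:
K(F, k) = 0
m(w) = 0 (m(w) = -1*0 = 0)
m(-14) - 1*(-9835) = 0 - 1*(-9835) = 0 + 9835 = 9835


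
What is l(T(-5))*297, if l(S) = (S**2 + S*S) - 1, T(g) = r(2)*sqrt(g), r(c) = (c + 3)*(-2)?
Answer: -297297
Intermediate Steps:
r(c) = -6 - 2*c (r(c) = (3 + c)*(-2) = -6 - 2*c)
T(g) = -10*sqrt(g) (T(g) = (-6 - 2*2)*sqrt(g) = (-6 - 4)*sqrt(g) = -10*sqrt(g))
l(S) = -1 + 2*S**2 (l(S) = (S**2 + S**2) - 1 = 2*S**2 - 1 = -1 + 2*S**2)
l(T(-5))*297 = (-1 + 2*(-10*I*sqrt(5))**2)*297 = (-1 + 2*(-500))*297 = (-1 - 1000)*297 = -1001*297 = -297297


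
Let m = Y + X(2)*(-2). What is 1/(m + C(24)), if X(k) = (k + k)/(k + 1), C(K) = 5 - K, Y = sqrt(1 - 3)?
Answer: -195/4243 - 9*I*sqrt(2)/4243 ≈ -0.045958 - 0.0029997*I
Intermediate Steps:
Y = I*sqrt(2) (Y = sqrt(-2) = I*sqrt(2) ≈ 1.4142*I)
X(k) = 2*k/(1 + k) (X(k) = (2*k)/(1 + k) = 2*k/(1 + k))
m = -8/3 + I*sqrt(2) (m = I*sqrt(2) + (2*2/(1 + 2))*(-2) = I*sqrt(2) + (2*2/3)*(-2) = I*sqrt(2) + (2*2*(1/3))*(-2) = I*sqrt(2) + (4/3)*(-2) = I*sqrt(2) - 8/3 = -8/3 + I*sqrt(2) ≈ -2.6667 + 1.4142*I)
1/(m + C(24)) = 1/((-8/3 + I*sqrt(2)) + (5 - 1*24)) = 1/((-8/3 + I*sqrt(2)) + (5 - 24)) = 1/((-8/3 + I*sqrt(2)) - 19) = 1/(-65/3 + I*sqrt(2))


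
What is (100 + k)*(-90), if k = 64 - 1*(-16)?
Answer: -16200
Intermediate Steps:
k = 80 (k = 64 + 16 = 80)
(100 + k)*(-90) = (100 + 80)*(-90) = 180*(-90) = -16200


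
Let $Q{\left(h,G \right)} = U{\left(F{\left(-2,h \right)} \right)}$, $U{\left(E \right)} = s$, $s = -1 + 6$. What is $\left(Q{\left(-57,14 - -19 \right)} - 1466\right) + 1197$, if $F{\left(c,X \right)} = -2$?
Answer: $-264$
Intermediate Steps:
$s = 5$
$U{\left(E \right)} = 5$
$Q{\left(h,G \right)} = 5$
$\left(Q{\left(-57,14 - -19 \right)} - 1466\right) + 1197 = \left(5 - 1466\right) + 1197 = -1461 + 1197 = -264$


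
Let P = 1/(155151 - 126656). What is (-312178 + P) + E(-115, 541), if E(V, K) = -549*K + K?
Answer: -17343367769/28495 ≈ -6.0865e+5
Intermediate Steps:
P = 1/28495 ≈ 3.5094e-5
E(V, K) = -548*K
(-312178 + P) + E(-115, 541) = (-312178 + 1/28495) - 548*541 = -8895512109/28495 - 296468 = -17343367769/28495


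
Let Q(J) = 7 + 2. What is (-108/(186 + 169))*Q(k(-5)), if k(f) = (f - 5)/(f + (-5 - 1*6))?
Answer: -972/355 ≈ -2.7380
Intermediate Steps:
k(f) = (-5 + f)/(-11 + f) (k(f) = (-5 + f)/(f + (-5 - 6)) = (-5 + f)/(f - 11) = (-5 + f)/(-11 + f))
Q(J) = 9
(-108/(186 + 169))*Q(k(-5)) = -108/(186 + 169)*9 = -108/355*9 = -972/355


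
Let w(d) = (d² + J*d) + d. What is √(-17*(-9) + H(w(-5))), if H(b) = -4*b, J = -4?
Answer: I*√7 ≈ 2.6458*I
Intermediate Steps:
w(d) = d² - 3*d (w(d) = (d² - 4*d) + d = d² - 3*d)
√(-17*(-9) + H(w(-5))) = √(-17*(-9) - (-20)*(-3 - 5)) = √(153 - (-20)*(-8)) = √(153 - 4*40) = √(153 - 160) = √(-7) = I*√7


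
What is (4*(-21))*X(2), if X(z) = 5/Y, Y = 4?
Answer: -105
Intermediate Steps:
X(z) = 5/4
(4*(-21))*X(2) = (4*(-21))*(5/4) = -84*5/4 = -105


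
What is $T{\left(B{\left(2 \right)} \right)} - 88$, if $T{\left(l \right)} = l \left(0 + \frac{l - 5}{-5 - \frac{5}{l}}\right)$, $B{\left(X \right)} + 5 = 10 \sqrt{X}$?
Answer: $- \frac{3224}{23} + \frac{1475 \sqrt{2}}{46} \approx -94.827$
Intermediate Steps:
$B{\left(X \right)} = -5 + 10 \sqrt{X}$
$T{\left(l \right)} = \frac{l \left(-5 + l\right)}{-5 - \frac{5}{l}}$ ($T{\left(l \right)} = l \left(0 + \frac{-5 + l}{-5 - \frac{5}{l}}\right) = l \frac{-5 + l}{-5 - \frac{5}{l}} = \frac{l \left(-5 + l\right)}{-5 - \frac{5}{l}}$)
$T{\left(B{\left(2 \right)} \right)} - 88 = \frac{\left(-5 + 10 \sqrt{2}\right)^{2} \left(5 - \left(-5 + 10 \sqrt{2}\right)\right)}{5 \left(1 - \left(5 - 10 \sqrt{2}\right)\right)} - 88 = \frac{\left(-5 + 10 \sqrt{2}\right)^{2} \left(5 + \left(5 - 10 \sqrt{2}\right)\right)}{5 \left(-4 + 10 \sqrt{2}\right)} - 88 = \frac{\left(-5 + 10 \sqrt{2}\right)^{2} \left(10 - 10 \sqrt{2}\right)}{5 \left(-4 + 10 \sqrt{2}\right)} - 88 = -88 + \frac{\left(-5 + 10 \sqrt{2}\right)^{2} \left(10 - 10 \sqrt{2}\right)}{5 \left(-4 + 10 \sqrt{2}\right)}$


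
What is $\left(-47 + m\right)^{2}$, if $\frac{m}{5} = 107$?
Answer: $238144$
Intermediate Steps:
$m = 535$ ($m = 5 \cdot 107 = 535$)
$\left(-47 + m\right)^{2} = \left(-47 + 535\right)^{2} = 488^{2} = 238144$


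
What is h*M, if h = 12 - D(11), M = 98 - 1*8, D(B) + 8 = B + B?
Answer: -180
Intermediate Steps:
D(B) = -8 + 2*B (D(B) = -8 + (B + B) = -8 + 2*B)
M = 90 (M = 98 - 8 = 90)
h = -2 (h = 12 - (-8 + 2*11) = 12 - (-8 + 22) = 12 - 1*14 = 12 - 14 = -2)
h*M = -2*90 = -180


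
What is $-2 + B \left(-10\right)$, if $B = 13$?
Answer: $-132$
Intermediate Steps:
$-2 + B \left(-10\right) = -2 + 13 \left(-10\right) = -2 - 130 = -132$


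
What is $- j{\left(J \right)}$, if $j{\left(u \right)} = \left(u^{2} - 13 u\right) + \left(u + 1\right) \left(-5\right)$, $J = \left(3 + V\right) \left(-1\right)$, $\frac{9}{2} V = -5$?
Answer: $- \frac{2638}{81} \approx -32.568$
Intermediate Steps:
$V = - \frac{10}{9}$ ($V = \frac{2}{9} \left(-5\right) = - \frac{10}{9} \approx -1.1111$)
$J = - \frac{17}{9}$ ($J = \left(3 - \frac{10}{9}\right) \left(-1\right) = \frac{17}{9} \left(-1\right) = - \frac{17}{9} \approx -1.8889$)
$j{\left(u \right)} = -5 + u^{2} - 18 u$ ($j{\left(u \right)} = \left(u^{2} - 13 u\right) + \left(1 + u\right) \left(-5\right) = \left(u^{2} - 13 u\right) - \left(5 + 5 u\right) = -5 + u^{2} - 18 u$)
$- j{\left(J \right)} = - (-5 + \left(- \frac{17}{9}\right)^{2} - -34) = - (-5 + \frac{289}{81} + 34) = \left(-1\right) \frac{2638}{81} = - \frac{2638}{81}$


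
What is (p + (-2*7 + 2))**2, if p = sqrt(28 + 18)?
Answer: (12 - sqrt(46))**2 ≈ 27.224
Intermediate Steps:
p = sqrt(46) ≈ 6.7823
(p + (-2*7 + 2))**2 = (sqrt(46) + (-2*7 + 2))**2 = (sqrt(46) + (-14 + 2))**2 = (sqrt(46) - 12)**2 = (-12 + sqrt(46))**2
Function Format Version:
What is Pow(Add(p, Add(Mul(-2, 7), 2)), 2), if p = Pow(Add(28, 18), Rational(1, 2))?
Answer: Pow(Add(12, Mul(-1, Pow(46, Rational(1, 2)))), 2) ≈ 27.224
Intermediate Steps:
p = Pow(46, Rational(1, 2)) ≈ 6.7823
Pow(Add(p, Add(Mul(-2, 7), 2)), 2) = Pow(Add(Pow(46, Rational(1, 2)), Add(Mul(-2, 7), 2)), 2) = Pow(Add(Pow(46, Rational(1, 2)), Add(-14, 2)), 2) = Pow(Add(Pow(46, Rational(1, 2)), -12), 2) = Pow(Add(-12, Pow(46, Rational(1, 2))), 2)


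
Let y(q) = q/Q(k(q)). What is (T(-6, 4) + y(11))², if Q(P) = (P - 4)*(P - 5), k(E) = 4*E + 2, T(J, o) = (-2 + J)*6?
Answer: 6830196025/2965284 ≈ 2303.4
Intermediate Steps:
T(J, o) = -12 + 6*J
k(E) = 2 + 4*E
Q(P) = (-5 + P)*(-4 + P) (Q(P) = (-4 + P)*(-5 + P) = (-5 + P)*(-4 + P))
y(q) = q/(2 + (2 + 4*q)² - 36*q) (y(q) = q/(20 + (2 + 4*q)² - 9*(2 + 4*q)) = q/(20 + (2 + 4*q)² + (-18 - 36*q)) = q/(2 + (2 + 4*q)² - 36*q))
(T(-6, 4) + y(11))² = ((-12 + 6*(-6)) + (½)*11/(3 - 10*11 + 8*11²))² = ((-12 - 36) + (½)*11/(3 - 110 + 8*121))² = (-48 + (½)*11/(3 - 110 + 968))² = (-48 + (½)*11/861)² = (-48 + (½)*11*(1/861))² = (-48 + 11/1722)² = (-82645/1722)² = 6830196025/2965284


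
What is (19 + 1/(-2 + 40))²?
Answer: 522729/1444 ≈ 362.00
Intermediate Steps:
(19 + 1/(-2 + 40))² = (19 + 1/38)² = (723/38)² = 522729/1444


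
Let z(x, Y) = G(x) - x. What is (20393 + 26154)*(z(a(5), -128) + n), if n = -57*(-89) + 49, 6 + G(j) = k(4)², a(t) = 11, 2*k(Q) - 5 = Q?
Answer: 954260047/4 ≈ 2.3857e+8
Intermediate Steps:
k(Q) = 5/2 + Q/2
G(j) = 57/4 (G(j) = -6 + (5/2 + (½)*4)² = -6 + (5/2 + 2)² = -6 + (9/2)² = -6 + 81/4 = 57/4)
n = 5122 (n = 5073 + 49 = 5122)
z(x, Y) = 57/4 - x
(20393 + 26154)*(z(a(5), -128) + n) = (20393 + 26154)*((57/4 - 1*11) + 5122) = 46547*((57/4 - 11) + 5122) = 46547*(13/4 + 5122) = 46547*(20501/4) = 954260047/4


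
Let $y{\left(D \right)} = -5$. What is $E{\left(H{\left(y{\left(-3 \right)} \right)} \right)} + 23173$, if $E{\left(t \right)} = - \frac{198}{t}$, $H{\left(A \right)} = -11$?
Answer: $23191$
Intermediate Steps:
$E{\left(H{\left(y{\left(-3 \right)} \right)} \right)} + 23173 = - \frac{198}{-11} + 23173 = \left(-198\right) \left(- \frac{1}{11}\right) + 23173 = 18 + 23173 = 23191$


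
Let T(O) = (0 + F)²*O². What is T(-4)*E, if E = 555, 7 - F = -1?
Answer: 568320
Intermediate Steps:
F = 8 (F = 7 - 1*(-1) = 7 + 1 = 8)
T(O) = 64*O² (T(O) = (0 + 8)²*O² = 8²*O² = 64*O²)
T(-4)*E = (64*(-4)²)*555 = (64*16)*555 = 1024*555 = 568320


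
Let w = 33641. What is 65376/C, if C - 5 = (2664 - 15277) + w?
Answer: 7264/2337 ≈ 3.1083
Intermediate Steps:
C = 21033 (C = 5 + ((2664 - 15277) + 33641) = 5 + (-12613 + 33641) = 5 + 21028 = 21033)
65376/C = 65376/21033 = 65376*(1/21033) = 7264/2337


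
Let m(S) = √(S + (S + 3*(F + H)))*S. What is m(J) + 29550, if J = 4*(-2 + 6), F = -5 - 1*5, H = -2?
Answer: 29550 + 32*I ≈ 29550.0 + 32.0*I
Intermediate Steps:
F = -10 (F = -5 - 5 = -10)
J = 16 (J = 4*4 = 16)
m(S) = S*√(-36 + 2*S) (m(S) = √(S + (S + 3*(-10 - 2)))*S = √(S + (S + 3*(-12)))*S = √(S + (S - 36))*S = √(S + (-36 + S))*S = √(-36 + 2*S)*S = S*√(-36 + 2*S))
m(J) + 29550 = 16*√(-36 + 2*16) + 29550 = 16*√(-36 + 32) + 29550 = 16*√(-4) + 29550 = 16*(2*I) + 29550 = 32*I + 29550 = 29550 + 32*I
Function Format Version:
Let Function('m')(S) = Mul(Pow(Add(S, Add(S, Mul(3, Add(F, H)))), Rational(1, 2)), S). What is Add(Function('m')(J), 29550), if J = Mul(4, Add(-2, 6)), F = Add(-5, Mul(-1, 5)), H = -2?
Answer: Add(29550, Mul(32, I)) ≈ Add(29550., Mul(32.000, I))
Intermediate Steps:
F = -10 (F = Add(-5, -5) = -10)
J = 16 (J = Mul(4, 4) = 16)
Function('m')(S) = Mul(S, Pow(Add(-36, Mul(2, S)), Rational(1, 2))) (Function('m')(S) = Mul(Pow(Add(S, Add(S, Mul(3, Add(-10, -2)))), Rational(1, 2)), S) = Mul(Pow(Add(S, Add(S, Mul(3, -12))), Rational(1, 2)), S) = Mul(Pow(Add(S, Add(S, -36)), Rational(1, 2)), S) = Mul(Pow(Add(S, Add(-36, S)), Rational(1, 2)), S) = Mul(Pow(Add(-36, Mul(2, S)), Rational(1, 2)), S) = Mul(S, Pow(Add(-36, Mul(2, S)), Rational(1, 2))))
Add(Function('m')(J), 29550) = Add(Mul(16, Pow(Add(-36, Mul(2, 16)), Rational(1, 2))), 29550) = Add(Mul(16, Pow(Add(-36, 32), Rational(1, 2))), 29550) = Add(Mul(16, Pow(-4, Rational(1, 2))), 29550) = Add(Mul(16, Mul(2, I)), 29550) = Add(Mul(32, I), 29550) = Add(29550, Mul(32, I))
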